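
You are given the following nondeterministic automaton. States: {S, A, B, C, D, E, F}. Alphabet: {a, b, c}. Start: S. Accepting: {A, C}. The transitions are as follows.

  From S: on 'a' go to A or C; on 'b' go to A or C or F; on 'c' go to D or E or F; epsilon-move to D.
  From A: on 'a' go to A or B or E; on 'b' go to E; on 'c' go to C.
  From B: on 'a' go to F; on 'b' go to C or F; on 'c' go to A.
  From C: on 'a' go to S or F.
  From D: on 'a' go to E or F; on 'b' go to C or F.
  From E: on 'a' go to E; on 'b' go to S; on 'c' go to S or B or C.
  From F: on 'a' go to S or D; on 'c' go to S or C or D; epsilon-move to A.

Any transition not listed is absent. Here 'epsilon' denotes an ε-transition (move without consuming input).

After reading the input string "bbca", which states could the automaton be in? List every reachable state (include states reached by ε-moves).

{S, A, C, D, E, F}

Start: ε-closure({S}) = {S, D}.
Read 'b': S→{A, C, F}, D→{C, F}; now {A, C, F}.
Read 'b': A→{E}, C→∅, F→∅; now {E}.
Read 'c': E→{S, B, C}; union {S, B, C}; ε-closure = {S, B, C, D}.
Read 'a': S→{A, C}, B→{F}, C→{S, F}, D→{E, F}; union {S, A, C, E, F}; ε-closure = {S, A, C, D, E, F}.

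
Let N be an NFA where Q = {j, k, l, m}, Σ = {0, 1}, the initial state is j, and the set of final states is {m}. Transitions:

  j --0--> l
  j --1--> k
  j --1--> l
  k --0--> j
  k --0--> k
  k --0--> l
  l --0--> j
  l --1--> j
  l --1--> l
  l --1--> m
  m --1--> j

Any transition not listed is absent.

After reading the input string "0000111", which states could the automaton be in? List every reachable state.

Start in {j}.
Read '0': {j} → {l}.
Read '0': {l} → {j}.
Read '0': {j} → {l}.
Read '0': {l} → {j}.
Read '1': {j} → {k, l}.
Read '1': {k, l} → {j, l, m}.
Read '1': {j, l, m} → {j, k, l, m}.

{j, k, l, m}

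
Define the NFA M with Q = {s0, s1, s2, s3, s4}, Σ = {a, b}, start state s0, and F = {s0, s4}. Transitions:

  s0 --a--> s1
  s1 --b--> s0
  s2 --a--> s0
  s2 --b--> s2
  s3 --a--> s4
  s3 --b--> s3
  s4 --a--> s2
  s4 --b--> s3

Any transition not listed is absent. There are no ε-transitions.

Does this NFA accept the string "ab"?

Start in {s0}.
Read 'a': s0→{s1}; now {s1}.
Read 'b': s1→{s0}; now {s0}.
The final set {s0} contains the accepting state s0.

Yes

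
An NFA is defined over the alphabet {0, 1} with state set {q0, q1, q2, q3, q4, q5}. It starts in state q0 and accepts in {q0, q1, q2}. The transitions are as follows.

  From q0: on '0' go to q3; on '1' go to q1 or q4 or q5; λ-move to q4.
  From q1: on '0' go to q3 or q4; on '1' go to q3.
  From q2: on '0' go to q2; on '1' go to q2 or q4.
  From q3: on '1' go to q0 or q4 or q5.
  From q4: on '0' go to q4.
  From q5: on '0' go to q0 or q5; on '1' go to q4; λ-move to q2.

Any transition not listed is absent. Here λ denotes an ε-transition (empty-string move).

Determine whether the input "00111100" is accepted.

Start: ε-closure({q0}) = {q0, q4}.
Read '0': {q0, q4} → {q3, q4}.
Read '0': {q3, q4} → {q4}.
Read '1': {q4} → ∅.
The set is empty and remains empty for the remaining 5 symbols.
The final set ∅ contains no accepting state.

No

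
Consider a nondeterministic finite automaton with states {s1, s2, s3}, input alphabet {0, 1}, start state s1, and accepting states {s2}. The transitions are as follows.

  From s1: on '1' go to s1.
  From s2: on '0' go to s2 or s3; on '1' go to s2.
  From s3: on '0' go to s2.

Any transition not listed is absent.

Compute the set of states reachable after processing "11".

Start in {s1}.
Read '1': {s1} → {s1}.
Read '1': {s1} → {s1}.

{s1}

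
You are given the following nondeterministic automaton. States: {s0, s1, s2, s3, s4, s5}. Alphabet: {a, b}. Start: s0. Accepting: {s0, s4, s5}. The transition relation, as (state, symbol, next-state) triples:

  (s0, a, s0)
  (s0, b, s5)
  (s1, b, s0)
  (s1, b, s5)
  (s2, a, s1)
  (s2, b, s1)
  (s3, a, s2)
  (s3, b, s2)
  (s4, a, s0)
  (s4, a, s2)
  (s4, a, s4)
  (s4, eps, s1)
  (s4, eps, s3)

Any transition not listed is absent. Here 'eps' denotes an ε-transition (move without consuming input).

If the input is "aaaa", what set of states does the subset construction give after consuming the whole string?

{s0}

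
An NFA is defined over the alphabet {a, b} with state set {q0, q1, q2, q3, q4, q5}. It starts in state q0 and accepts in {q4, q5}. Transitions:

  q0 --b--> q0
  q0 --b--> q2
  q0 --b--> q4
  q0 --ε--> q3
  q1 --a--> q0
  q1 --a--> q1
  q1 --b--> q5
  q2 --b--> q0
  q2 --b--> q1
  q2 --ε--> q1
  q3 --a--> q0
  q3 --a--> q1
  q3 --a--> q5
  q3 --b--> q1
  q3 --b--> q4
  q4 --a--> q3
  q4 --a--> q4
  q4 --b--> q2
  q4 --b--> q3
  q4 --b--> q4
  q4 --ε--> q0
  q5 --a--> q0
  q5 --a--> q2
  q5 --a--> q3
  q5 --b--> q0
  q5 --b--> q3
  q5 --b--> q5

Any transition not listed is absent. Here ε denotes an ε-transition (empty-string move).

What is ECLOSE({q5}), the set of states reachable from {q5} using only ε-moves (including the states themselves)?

Begin with {q5}.
No ε-moves leave this set, so the closure equals the set itself.

{q5}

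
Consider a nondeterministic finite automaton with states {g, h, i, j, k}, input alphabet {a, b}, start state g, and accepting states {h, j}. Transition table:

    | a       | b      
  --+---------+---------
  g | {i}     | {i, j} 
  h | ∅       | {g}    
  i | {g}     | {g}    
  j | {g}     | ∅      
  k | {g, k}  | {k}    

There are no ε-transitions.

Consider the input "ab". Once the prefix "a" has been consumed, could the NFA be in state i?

Yes

Start in {g}.
Read 'a': {g} → {i}.
State i is in {i}.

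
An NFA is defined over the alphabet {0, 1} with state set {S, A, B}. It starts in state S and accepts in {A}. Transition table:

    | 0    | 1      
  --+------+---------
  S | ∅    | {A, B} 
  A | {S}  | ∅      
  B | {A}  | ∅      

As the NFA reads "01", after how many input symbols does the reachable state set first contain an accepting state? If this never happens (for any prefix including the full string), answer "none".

none

Start in {S}.
Read '0': S→∅; now ∅.
The set is empty and remains empty for the remaining 1 symbol.
No reachable set along the way intersects F.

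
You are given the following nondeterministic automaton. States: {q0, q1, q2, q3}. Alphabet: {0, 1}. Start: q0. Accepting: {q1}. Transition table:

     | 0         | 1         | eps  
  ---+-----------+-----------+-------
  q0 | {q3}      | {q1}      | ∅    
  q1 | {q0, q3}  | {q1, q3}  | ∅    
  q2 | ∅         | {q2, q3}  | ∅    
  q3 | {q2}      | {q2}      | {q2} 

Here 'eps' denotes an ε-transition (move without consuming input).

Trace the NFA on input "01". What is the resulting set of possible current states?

Start in {q0}.
Read '0': q0→{q3}; union {q3}; ε-closure = {q2, q3}.
Read '1': q2→{q2, q3}, q3→{q2}; now {q2, q3}.

{q2, q3}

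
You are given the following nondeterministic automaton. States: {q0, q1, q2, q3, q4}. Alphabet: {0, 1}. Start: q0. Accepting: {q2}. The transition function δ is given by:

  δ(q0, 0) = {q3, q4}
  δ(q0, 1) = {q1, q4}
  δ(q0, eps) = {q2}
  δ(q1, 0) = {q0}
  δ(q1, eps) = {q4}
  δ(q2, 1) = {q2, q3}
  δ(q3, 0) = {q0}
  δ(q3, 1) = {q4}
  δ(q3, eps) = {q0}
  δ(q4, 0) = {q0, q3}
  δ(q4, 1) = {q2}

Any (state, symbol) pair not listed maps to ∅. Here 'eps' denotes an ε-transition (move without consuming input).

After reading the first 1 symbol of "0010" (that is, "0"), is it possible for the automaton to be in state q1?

Start: ε-closure({q0}) = {q0, q2}.
Read '0': {q0, q2} → {q0, q2, q3, q4}.
State q1 is not in {q0, q2, q3, q4}.

No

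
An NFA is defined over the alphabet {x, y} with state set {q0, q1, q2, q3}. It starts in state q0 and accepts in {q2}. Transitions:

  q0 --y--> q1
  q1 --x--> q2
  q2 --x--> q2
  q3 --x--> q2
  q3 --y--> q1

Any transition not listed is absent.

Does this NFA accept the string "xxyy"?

Start in {q0}.
Read 'x': q0→∅; now ∅.
The set is empty and remains empty for the remaining 3 symbols.
The final set ∅ contains no accepting state.

No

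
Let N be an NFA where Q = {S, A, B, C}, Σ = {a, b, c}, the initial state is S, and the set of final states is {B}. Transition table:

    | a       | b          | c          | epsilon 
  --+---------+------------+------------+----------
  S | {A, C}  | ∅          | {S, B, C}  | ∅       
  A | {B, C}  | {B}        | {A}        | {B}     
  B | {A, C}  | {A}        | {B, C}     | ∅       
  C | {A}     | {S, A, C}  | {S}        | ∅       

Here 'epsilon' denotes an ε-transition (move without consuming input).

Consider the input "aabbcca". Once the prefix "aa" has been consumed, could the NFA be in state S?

Start in {S}.
Read 'a': {S} → {A, B, C}.
Read 'a': {A, B, C} → {A, B, C}.
State S is not in {A, B, C}.

No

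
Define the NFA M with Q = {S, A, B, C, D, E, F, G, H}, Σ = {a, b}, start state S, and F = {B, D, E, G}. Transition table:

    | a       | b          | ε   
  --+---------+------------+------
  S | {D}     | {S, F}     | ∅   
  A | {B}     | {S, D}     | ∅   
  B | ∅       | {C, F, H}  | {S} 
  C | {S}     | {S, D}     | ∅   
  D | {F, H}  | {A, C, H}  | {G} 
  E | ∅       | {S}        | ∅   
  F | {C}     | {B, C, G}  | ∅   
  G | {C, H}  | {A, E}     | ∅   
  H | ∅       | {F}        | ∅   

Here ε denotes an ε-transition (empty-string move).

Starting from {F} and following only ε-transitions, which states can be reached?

{F}

Begin with {F}.
No ε-moves leave this set, so the closure equals the set itself.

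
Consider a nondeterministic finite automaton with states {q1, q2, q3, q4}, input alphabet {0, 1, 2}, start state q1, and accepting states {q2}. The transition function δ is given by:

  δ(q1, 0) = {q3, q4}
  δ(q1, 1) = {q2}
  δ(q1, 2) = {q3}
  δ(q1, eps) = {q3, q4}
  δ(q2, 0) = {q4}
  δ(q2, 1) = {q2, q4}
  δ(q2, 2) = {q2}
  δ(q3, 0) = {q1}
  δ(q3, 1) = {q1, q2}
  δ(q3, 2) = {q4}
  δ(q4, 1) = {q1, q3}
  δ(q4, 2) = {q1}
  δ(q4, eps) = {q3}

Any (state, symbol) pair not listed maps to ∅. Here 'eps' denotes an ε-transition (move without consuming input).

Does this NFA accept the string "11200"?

Start: ε-closure({q1}) = {q1, q3, q4}.
Read '1': {q1, q3, q4} → {q1, q2, q3, q4}.
Read '1': {q1, q2, q3, q4} → {q1, q2, q3, q4}.
Read '2': {q1, q2, q3, q4} → {q1, q2, q3, q4}.
Read '0': {q1, q2, q3, q4} → {q1, q3, q4}.
Read '0': {q1, q3, q4} → {q1, q3, q4}.
The final set {q1, q3, q4} contains no accepting state.

No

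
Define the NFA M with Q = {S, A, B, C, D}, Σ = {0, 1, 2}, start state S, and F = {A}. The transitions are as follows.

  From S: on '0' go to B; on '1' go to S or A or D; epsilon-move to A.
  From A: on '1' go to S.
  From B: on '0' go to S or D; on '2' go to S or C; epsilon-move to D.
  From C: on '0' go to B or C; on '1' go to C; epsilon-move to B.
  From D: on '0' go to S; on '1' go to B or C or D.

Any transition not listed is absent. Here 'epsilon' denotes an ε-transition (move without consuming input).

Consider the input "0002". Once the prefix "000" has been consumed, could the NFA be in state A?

Yes

Start: ε-closure({S}) = {S, A}.
Read '0': S→{B}, A→∅; union {B}; ε-closure = {B, D}.
Read '0': B→{S, D}, D→{S}; union {S, D}; ε-closure = {S, A, D}.
Read '0': S→{B}, A→∅, D→{S}; union {S, B}; ε-closure = {S, A, B, D}.
State A is in {S, A, B, D}.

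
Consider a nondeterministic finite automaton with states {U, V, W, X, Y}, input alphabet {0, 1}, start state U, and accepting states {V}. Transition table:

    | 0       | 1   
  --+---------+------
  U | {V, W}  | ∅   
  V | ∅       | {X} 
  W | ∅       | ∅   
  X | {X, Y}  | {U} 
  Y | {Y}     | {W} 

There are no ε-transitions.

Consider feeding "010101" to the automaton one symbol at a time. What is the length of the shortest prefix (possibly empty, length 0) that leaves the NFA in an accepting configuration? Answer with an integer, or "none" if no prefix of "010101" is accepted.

1

Start in {U}.
Read '0': U→{V, W}; now {V, W}.
None of the earlier sets intersect F, but {V, W} does.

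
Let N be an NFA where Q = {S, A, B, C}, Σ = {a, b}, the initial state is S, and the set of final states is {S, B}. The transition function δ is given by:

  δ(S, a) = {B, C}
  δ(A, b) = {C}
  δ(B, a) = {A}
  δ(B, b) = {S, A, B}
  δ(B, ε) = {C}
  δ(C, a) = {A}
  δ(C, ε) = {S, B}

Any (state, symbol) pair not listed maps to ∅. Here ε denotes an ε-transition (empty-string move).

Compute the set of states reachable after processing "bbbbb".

∅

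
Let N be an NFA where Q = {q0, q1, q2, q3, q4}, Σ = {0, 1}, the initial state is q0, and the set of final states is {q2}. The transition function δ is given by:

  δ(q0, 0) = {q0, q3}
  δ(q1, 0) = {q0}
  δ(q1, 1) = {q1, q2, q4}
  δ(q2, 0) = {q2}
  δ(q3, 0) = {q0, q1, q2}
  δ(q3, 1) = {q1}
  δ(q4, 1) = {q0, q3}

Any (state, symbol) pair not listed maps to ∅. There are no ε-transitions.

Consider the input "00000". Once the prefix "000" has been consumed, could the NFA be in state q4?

Start in {q0}.
Read '0': {q0} → {q0, q3}.
Read '0': {q0, q3} → {q0, q1, q2, q3}.
Read '0': {q0, q1, q2, q3} → {q0, q1, q2, q3}.
State q4 is not in {q0, q1, q2, q3}.

No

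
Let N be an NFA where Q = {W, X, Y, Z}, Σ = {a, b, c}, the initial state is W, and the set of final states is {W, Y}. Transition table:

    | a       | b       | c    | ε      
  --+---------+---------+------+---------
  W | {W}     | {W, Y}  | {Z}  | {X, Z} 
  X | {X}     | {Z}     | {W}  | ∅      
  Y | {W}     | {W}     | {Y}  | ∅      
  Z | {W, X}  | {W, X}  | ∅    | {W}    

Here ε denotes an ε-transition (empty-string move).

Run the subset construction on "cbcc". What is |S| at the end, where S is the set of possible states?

4

Start: ε-closure({W}) = {W, X, Z}.
Read 'c': {W, X, Z} → {W, X, Z}.
Read 'b': {W, X, Z} → {W, X, Y, Z}.
Read 'c': {W, X, Y, Z} → {W, X, Y, Z}.
Read 'c': {W, X, Y, Z} → {W, X, Y, Z}.
That set has 4 states.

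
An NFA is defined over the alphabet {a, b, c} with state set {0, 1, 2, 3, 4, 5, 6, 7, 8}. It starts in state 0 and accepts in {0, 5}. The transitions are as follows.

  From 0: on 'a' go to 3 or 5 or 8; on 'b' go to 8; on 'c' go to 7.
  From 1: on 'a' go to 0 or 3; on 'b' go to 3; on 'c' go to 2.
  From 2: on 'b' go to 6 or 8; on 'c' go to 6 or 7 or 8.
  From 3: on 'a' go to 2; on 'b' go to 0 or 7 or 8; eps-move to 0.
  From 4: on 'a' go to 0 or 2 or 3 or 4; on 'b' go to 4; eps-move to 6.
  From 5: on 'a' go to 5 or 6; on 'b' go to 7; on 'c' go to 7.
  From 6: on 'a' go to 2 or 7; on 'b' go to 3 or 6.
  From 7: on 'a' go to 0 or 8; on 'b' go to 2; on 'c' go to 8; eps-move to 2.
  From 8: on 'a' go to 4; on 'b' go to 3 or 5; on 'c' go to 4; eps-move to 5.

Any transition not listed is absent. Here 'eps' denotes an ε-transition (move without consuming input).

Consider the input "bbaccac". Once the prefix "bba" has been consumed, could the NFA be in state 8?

Yes

Start in {0}.
Read 'b': 0→{8}; union {8}; ε-closure = {5, 8}.
Read 'b': 5→{7}, 8→{3, 5}; union {3, 5, 7}; ε-closure = {0, 2, 3, 5, 7}.
Read 'a': 0→{3, 5, 8}, 2→∅, 3→{2}, 5→{5, 6}, 7→{0, 8}; now {0, 2, 3, 5, 6, 8}.
State 8 is in {0, 2, 3, 5, 6, 8}.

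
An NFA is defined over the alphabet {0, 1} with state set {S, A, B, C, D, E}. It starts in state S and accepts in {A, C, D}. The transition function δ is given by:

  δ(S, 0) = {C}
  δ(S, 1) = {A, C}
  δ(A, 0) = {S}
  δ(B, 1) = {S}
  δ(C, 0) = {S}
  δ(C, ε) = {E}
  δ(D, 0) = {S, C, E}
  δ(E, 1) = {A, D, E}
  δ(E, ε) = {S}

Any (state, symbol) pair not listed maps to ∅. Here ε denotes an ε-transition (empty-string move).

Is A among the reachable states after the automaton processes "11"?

Yes

Start in {S}.
Read '1': S→{A, C}; union {A, C}; ε-closure = {S, A, C, E}.
Read '1': S→{A, C}, A→∅, C→∅, E→{A, D, E}; union {A, C, D, E}; ε-closure = {S, A, C, D, E}.
State A is in {S, A, C, D, E}.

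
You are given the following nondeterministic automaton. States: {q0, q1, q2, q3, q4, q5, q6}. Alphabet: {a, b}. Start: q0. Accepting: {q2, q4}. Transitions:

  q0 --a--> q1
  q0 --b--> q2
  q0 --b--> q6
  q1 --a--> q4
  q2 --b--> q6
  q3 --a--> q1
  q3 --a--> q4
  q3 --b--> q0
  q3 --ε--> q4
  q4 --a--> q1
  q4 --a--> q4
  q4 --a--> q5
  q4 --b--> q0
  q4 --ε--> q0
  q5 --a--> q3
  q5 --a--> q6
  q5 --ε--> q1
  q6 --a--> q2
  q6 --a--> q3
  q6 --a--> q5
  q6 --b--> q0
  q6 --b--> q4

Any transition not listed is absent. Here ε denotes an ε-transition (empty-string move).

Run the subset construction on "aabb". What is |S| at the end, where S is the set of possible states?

Start in {q0}.
Read 'a': q0→{q1}; now {q1}.
Read 'a': q1→{q4}; union {q4}; ε-closure = {q0, q4}.
Read 'b': q0→{q2, q6}, q4→{q0}; now {q0, q2, q6}.
Read 'b': q0→{q2, q6}, q2→{q6}, q6→{q0, q4}; now {q0, q2, q4, q6}.
That set has 4 states.

4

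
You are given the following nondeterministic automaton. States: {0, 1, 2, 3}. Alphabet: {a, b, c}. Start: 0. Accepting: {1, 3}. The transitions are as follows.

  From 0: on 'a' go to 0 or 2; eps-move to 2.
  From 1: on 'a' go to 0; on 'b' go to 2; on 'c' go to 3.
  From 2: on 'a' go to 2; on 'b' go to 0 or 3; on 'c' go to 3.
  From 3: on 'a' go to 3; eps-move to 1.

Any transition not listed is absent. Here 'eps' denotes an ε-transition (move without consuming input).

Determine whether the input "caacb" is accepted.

Start: ε-closure({0}) = {0, 2}.
Read 'c': 0→∅, 2→{3}; union {3}; ε-closure = {1, 3}.
Read 'a': 1→{0}, 3→{3}; union {0, 3}; ε-closure = {0, 1, 2, 3}.
Read 'a': 0→{0, 2}, 1→{0}, 2→{2}, 3→{3}; union {0, 2, 3}; ε-closure = {0, 1, 2, 3}.
Read 'c': 0→∅, 1→{3}, 2→{3}, 3→∅; union {3}; ε-closure = {1, 3}.
Read 'b': 1→{2}, 3→∅; now {2}.
The final set {2} contains no accepting state.

No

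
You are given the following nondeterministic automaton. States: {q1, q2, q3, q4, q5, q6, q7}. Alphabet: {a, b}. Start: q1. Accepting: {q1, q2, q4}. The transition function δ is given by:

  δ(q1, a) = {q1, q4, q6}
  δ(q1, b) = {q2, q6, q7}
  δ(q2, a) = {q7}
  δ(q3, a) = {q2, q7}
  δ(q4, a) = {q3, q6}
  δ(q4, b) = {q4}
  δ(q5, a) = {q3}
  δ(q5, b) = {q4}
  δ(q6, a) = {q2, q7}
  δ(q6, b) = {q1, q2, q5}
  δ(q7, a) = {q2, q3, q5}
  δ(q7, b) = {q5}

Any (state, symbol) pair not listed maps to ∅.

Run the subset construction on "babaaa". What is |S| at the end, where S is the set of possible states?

4

Start in {q1}.
Read 'b': q1→{q2, q6, q7}; now {q2, q6, q7}.
Read 'a': q2→{q7}, q6→{q2, q7}, q7→{q2, q3, q5}; now {q2, q3, q5, q7}.
Read 'b': q2→∅, q3→∅, q5→{q4}, q7→{q5}; now {q4, q5}.
Read 'a': q4→{q3, q6}, q5→{q3}; now {q3, q6}.
Read 'a': q3→{q2, q7}, q6→{q2, q7}; now {q2, q7}.
Read 'a': q2→{q7}, q7→{q2, q3, q5}; now {q2, q3, q5, q7}.
That set has 4 states.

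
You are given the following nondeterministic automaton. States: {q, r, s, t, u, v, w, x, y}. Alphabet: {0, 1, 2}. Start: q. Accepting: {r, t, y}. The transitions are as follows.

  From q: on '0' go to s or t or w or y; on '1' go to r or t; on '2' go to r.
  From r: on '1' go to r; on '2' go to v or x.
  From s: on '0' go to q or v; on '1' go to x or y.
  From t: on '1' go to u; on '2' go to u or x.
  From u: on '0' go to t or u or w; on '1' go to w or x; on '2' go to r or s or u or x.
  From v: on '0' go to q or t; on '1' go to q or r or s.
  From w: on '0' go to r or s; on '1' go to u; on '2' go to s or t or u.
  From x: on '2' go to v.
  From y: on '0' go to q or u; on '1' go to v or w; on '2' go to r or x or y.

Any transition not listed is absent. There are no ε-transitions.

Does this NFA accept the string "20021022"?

No

Start in {q}.
Read '2': q→{r}; now {r}.
Read '0': r→∅; now ∅.
The set is empty and remains empty for the remaining 6 symbols.
The final set ∅ contains no accepting state.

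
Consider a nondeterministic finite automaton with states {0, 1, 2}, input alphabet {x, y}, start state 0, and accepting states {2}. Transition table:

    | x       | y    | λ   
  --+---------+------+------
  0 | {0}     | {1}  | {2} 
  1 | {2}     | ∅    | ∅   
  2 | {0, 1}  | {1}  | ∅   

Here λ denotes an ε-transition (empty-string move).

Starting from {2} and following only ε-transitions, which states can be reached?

{2}

Begin with {2}.
No ε-moves leave this set, so the closure equals the set itself.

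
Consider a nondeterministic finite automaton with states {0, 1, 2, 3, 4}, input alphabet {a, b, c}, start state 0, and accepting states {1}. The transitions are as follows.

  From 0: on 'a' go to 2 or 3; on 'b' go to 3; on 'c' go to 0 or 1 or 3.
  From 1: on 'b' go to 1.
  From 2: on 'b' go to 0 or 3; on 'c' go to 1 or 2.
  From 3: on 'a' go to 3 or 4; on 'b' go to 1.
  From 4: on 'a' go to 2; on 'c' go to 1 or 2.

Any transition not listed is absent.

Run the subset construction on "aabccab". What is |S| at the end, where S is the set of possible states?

Start in {0}.
Read 'a': 0→{2, 3}; now {2, 3}.
Read 'a': 2→∅, 3→{3, 4}; now {3, 4}.
Read 'b': 3→{1}, 4→∅; now {1}.
Read 'c': 1→∅; now ∅.
The set is empty and remains empty for the remaining 3 symbols.
That set has 0 states.

0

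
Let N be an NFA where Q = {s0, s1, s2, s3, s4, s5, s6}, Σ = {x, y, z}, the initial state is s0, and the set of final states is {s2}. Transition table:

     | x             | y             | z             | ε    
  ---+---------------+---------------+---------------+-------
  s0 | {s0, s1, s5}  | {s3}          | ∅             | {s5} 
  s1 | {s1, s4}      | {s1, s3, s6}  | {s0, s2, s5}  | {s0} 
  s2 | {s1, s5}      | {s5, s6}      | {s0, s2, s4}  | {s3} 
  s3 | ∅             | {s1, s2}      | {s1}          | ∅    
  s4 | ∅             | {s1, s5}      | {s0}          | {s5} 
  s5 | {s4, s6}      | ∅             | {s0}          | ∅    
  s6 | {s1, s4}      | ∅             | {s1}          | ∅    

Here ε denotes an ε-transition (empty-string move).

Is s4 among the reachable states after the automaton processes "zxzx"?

Yes

Start: ε-closure({s0}) = {s0, s5}.
Read 'z': {s0, s5} → {s0, s5}.
Read 'x': {s0, s5} → {s0, s1, s4, s5, s6}.
Read 'z': {s0, s1, s4, s5, s6} → {s0, s1, s2, s3, s5}.
Read 'x': {s0, s1, s2, s3, s5} → {s0, s1, s4, s5, s6}.
State s4 is in {s0, s1, s4, s5, s6}.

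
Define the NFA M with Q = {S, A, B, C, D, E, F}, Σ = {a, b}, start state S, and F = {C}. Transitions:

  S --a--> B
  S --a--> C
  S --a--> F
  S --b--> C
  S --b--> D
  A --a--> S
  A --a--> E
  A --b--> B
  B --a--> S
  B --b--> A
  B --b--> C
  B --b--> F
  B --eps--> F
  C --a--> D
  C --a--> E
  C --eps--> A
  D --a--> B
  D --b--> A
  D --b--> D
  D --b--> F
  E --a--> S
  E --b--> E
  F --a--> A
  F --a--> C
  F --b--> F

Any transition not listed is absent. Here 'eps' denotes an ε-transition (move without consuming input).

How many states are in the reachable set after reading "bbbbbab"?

6

Start in {S}.
Read 'b': S→{C, D}; union {C, D}; ε-closure = {A, C, D}.
Read 'b': A→{B}, C→∅, D→{A, D, F}; now {A, B, D, F}.
Read 'b': A→{B}, B→{A, C, F}, D→{A, D, F}, F→{F}; now {A, B, C, D, F}.
Read 'b': A→{B}, B→{A, C, F}, C→∅, D→{A, D, F}, F→{F}; now {A, B, C, D, F}.
Read 'b': A→{B}, B→{A, C, F}, C→∅, D→{A, D, F}, F→{F}; now {A, B, C, D, F}.
Read 'a': A→{S, E}, B→{S}, C→{D, E}, D→{B}, F→{A, C}; union {S, A, B, C, D, E}; ε-closure = {S, A, B, C, D, E, F}.
Read 'b': S→{C, D}, A→{B}, B→{A, C, F}, C→∅, D→{A, D, F}, E→{E}, F→{F}; now {A, B, C, D, E, F}.
That set has 6 states.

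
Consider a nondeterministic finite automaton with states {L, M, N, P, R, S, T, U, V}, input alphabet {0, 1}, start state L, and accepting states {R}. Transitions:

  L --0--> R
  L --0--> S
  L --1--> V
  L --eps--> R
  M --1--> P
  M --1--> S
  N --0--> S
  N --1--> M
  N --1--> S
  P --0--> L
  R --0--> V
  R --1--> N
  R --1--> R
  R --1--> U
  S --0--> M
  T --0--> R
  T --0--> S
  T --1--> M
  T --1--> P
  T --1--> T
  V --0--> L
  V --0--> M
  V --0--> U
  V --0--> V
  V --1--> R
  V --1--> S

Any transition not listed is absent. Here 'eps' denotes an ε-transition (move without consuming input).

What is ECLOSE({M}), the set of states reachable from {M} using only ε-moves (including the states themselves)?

{M}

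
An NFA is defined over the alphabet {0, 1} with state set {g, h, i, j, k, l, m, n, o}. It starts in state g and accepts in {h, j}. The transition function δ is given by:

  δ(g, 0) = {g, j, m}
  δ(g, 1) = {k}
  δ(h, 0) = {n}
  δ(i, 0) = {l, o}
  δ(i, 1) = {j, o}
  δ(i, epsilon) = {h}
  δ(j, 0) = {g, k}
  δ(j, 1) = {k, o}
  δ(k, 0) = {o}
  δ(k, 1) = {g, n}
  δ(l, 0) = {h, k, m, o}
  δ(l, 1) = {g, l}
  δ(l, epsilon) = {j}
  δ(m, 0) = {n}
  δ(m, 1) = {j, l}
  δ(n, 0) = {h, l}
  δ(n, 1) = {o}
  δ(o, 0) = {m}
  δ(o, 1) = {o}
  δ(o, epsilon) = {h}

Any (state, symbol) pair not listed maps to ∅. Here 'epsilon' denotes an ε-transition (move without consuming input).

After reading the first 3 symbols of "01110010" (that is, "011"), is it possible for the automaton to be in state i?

Start in {g}.
Read '0': {g} → {g, j, m}.
Read '1': {g, j, m} → {h, j, k, l, o}.
Read '1': {h, j, k, l, o} → {g, h, j, k, l, n, o}.
State i is not in {g, h, j, k, l, n, o}.

No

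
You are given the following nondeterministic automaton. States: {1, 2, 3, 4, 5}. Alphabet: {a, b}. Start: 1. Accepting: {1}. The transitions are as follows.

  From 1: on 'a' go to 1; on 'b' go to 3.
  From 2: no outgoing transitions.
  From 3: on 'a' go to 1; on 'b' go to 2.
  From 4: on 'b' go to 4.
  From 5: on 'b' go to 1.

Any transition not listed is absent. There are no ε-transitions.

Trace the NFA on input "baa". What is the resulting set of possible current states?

{1}

Start in {1}.
Read 'b': 1→{3}; now {3}.
Read 'a': 3→{1}; now {1}.
Read 'a': 1→{1}; now {1}.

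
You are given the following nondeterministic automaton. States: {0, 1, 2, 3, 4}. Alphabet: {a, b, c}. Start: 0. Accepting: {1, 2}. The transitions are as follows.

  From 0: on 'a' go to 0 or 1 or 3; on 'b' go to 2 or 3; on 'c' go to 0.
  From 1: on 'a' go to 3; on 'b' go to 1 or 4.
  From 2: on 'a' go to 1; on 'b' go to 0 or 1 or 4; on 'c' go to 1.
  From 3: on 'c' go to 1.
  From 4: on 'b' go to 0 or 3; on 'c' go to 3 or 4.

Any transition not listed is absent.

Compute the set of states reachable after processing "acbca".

{3}

Start in {0}.
Read 'a': 0→{0, 1, 3}; now {0, 1, 3}.
Read 'c': 0→{0}, 1→∅, 3→{1}; now {0, 1}.
Read 'b': 0→{2, 3}, 1→{1, 4}; now {1, 2, 3, 4}.
Read 'c': 1→∅, 2→{1}, 3→{1}, 4→{3, 4}; now {1, 3, 4}.
Read 'a': 1→{3}, 3→∅, 4→∅; now {3}.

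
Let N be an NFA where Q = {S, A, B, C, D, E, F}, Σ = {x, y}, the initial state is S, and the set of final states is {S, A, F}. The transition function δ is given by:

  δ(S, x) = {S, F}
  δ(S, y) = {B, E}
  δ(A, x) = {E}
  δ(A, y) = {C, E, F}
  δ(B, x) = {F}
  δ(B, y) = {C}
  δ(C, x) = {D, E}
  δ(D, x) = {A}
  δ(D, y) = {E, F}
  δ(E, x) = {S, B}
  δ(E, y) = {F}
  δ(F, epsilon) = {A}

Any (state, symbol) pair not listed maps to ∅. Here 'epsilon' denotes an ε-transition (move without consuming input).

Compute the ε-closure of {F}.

Begin with {F}.
ε-move F → A; add A.

{A, F}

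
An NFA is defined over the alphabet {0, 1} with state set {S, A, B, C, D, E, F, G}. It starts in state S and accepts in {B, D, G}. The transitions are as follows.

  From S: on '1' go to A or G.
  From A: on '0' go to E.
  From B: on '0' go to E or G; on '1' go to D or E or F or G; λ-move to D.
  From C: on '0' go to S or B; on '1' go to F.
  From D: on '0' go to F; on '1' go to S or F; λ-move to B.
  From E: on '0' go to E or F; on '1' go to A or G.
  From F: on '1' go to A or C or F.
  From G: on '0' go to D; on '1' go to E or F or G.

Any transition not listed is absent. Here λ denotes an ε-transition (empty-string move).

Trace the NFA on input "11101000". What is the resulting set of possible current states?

{B, D, E, F, G}

Start in {S}.
Read '1': {S} → {A, G}.
Read '1': {A, G} → {E, F, G}.
Read '1': {E, F, G} → {A, C, E, F, G}.
Read '0': {A, C, E, F, G} → {S, B, D, E, F}.
Read '1': {S, B, D, E, F} → {S, A, B, C, D, E, F, G}.
Read '0': {S, A, B, C, D, E, F, G} → {S, B, D, E, F, G}.
Read '0': {S, B, D, E, F, G} → {B, D, E, F, G}.
Read '0': {B, D, E, F, G} → {B, D, E, F, G}.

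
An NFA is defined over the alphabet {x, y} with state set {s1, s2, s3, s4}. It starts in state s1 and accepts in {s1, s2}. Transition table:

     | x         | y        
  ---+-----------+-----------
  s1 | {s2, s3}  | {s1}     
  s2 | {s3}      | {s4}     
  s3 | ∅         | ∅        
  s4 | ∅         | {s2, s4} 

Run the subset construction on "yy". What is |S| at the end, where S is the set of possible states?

Start in {s1}.
Read 'y': s1→{s1}; now {s1}.
Read 'y': s1→{s1}; now {s1}.
That set has 1 state.

1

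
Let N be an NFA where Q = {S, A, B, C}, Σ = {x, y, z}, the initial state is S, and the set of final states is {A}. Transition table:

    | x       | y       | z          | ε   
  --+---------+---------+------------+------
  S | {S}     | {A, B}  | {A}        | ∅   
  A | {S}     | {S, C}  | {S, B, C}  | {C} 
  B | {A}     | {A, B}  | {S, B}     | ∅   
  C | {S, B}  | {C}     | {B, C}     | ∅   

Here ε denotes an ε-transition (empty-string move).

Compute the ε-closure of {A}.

Begin with {A}.
ε-move A → C; add C.

{A, C}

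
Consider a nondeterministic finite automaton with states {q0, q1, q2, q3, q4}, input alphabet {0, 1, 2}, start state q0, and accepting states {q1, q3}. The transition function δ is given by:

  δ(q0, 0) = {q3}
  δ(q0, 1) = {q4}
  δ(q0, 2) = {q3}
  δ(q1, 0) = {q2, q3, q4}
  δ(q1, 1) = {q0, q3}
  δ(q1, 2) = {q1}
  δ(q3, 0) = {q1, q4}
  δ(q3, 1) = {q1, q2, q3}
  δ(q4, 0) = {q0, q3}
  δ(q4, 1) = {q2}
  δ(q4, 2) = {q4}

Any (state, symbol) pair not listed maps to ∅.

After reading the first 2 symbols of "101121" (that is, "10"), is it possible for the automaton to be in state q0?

Start in {q0}.
Read '1': {q0} → {q4}.
Read '0': {q4} → {q0, q3}.
State q0 is in {q0, q3}.

Yes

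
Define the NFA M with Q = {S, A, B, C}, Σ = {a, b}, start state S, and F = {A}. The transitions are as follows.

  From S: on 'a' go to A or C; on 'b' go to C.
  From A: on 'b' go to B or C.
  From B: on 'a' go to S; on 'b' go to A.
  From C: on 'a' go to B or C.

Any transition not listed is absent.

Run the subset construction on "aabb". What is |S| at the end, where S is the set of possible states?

Start in {S}.
Read 'a': S→{A, C}; now {A, C}.
Read 'a': A→∅, C→{B, C}; now {B, C}.
Read 'b': B→{A}, C→∅; now {A}.
Read 'b': A→{B, C}; now {B, C}.
That set has 2 states.

2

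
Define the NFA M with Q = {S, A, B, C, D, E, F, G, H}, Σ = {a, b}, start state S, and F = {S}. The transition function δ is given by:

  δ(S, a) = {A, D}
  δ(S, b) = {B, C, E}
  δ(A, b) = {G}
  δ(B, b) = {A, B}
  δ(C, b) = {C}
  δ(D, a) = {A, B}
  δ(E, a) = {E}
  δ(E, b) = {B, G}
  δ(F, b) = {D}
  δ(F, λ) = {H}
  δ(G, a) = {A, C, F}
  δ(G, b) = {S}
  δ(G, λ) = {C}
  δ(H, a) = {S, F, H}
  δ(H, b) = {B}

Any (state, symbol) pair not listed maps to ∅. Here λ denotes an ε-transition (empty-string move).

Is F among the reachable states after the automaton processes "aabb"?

No

Start in {S}.
Read 'a': {S} → {A, D}.
Read 'a': {A, D} → {A, B}.
Read 'b': {A, B} → {A, B, C, G}.
Read 'b': {A, B, C, G} → {S, A, B, C, G}.
State F is not in {S, A, B, C, G}.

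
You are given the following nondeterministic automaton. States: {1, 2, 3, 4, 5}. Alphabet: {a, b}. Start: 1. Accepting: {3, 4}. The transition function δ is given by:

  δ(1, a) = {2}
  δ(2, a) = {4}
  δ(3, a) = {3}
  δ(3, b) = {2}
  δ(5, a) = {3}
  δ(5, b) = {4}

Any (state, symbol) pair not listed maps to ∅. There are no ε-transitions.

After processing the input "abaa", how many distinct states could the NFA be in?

Start in {1}.
Read 'a': 1→{2}; now {2}.
Read 'b': 2→∅; now ∅.
The set is empty and remains empty for the remaining 2 symbols.
That set has 0 states.

0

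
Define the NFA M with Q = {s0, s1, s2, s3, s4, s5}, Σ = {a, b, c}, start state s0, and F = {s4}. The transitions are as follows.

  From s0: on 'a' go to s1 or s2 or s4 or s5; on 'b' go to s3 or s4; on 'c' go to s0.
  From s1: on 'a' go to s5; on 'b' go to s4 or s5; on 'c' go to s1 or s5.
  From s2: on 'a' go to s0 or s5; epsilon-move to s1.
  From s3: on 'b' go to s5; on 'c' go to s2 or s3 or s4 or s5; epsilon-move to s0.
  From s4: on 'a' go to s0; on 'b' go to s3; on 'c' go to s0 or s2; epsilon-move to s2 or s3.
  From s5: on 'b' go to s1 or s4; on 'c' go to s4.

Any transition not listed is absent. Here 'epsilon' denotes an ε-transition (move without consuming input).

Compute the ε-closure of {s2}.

Begin with {s2}.
ε-move s2 → s1; add s1.

{s1, s2}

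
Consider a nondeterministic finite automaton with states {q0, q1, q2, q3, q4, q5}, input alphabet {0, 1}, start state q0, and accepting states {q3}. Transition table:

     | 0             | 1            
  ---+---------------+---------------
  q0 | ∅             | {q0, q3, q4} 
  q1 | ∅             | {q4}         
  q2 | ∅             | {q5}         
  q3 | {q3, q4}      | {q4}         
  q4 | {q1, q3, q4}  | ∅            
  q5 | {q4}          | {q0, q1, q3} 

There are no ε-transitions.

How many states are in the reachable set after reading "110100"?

3

Start in {q0}.
Read '1': q0→{q0, q3, q4}; now {q0, q3, q4}.
Read '1': q0→{q0, q3, q4}, q3→{q4}, q4→∅; now {q0, q3, q4}.
Read '0': q0→∅, q3→{q3, q4}, q4→{q1, q3, q4}; now {q1, q3, q4}.
Read '1': q1→{q4}, q3→{q4}, q4→∅; now {q4}.
Read '0': q4→{q1, q3, q4}; now {q1, q3, q4}.
Read '0': q1→∅, q3→{q3, q4}, q4→{q1, q3, q4}; now {q1, q3, q4}.
That set has 3 states.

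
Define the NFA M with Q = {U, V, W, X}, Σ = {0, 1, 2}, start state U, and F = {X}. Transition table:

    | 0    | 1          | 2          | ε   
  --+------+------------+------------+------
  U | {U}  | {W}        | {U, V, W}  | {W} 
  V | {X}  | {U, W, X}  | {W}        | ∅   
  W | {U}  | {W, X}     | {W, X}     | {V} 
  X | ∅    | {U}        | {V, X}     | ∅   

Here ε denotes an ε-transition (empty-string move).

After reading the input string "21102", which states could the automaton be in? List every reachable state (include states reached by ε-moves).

{U, V, W, X}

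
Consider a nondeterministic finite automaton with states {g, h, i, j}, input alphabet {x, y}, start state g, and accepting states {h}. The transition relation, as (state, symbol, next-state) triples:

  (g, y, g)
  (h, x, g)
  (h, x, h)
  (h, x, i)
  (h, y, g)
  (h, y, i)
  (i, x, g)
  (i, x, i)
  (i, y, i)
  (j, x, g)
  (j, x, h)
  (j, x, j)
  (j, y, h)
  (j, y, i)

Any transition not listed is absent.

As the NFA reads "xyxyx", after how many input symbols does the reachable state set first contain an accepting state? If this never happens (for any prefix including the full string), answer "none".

Start in {g}.
Read 'x': g→∅; now ∅.
The set is empty and remains empty for the remaining 4 symbols.
No reachable set along the way intersects F.

none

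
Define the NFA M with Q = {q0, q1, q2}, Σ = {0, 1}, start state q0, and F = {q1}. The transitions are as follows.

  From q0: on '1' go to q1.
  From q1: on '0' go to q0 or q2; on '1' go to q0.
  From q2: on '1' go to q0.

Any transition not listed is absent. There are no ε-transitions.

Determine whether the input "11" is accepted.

No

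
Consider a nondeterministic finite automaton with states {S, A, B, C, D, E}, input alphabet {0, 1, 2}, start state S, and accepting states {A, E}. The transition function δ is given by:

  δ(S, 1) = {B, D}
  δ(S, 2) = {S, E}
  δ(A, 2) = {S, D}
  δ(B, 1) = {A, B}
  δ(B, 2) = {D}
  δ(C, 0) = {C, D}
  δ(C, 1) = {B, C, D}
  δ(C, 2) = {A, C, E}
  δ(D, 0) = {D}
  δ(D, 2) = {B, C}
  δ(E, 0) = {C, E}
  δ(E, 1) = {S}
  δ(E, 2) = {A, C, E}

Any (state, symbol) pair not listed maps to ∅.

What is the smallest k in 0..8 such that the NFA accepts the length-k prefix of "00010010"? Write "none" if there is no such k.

Start in {S}.
Read '0': {S} → ∅.
The set is empty and remains empty for the remaining 7 symbols.
No reachable set along the way intersects F.

none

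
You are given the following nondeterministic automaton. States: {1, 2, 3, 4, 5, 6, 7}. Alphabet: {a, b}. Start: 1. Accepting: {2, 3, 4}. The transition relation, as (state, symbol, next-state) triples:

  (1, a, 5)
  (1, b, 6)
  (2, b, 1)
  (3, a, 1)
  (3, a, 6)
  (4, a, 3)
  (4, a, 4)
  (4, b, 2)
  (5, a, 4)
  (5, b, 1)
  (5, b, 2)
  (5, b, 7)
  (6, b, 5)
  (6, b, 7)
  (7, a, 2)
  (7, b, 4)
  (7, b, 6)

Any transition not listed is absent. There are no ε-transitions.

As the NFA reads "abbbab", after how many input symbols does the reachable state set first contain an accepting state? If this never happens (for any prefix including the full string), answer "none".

Start in {1}.
Read 'a': 1→{5}; now {5}.
Read 'b': 5→{1, 2, 7}; now {1, 2, 7}.
None of the earlier sets intersect F, but {1, 2, 7} does.

2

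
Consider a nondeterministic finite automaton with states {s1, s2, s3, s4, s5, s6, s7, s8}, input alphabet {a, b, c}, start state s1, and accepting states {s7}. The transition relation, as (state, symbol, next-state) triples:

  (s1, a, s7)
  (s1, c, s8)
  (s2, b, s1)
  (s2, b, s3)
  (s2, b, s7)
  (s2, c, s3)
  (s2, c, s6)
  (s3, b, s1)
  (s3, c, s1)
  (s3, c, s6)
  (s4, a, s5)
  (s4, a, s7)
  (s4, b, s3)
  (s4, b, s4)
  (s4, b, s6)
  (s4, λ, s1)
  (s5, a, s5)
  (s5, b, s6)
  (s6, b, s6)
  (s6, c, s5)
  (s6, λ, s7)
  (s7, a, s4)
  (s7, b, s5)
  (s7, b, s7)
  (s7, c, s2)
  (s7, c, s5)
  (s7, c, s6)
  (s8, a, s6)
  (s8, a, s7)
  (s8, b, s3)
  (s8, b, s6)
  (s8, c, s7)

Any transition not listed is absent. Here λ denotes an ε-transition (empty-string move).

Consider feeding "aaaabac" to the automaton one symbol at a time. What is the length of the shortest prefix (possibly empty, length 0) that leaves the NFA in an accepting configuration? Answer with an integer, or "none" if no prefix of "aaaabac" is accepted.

Start in {s1}.
Read 'a': s1→{s7}; now {s7}.
None of the earlier sets intersect F, but {s7} does.

1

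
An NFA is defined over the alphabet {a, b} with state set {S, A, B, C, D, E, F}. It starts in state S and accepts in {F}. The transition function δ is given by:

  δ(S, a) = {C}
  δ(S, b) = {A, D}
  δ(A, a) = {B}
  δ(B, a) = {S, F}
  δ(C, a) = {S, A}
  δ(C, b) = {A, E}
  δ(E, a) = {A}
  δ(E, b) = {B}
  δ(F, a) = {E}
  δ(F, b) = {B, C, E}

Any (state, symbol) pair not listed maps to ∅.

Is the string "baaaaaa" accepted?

Yes

Start in {S}.
Read 'b': {S} → {A, D}.
Read 'a': {A, D} → {B}.
Read 'a': {B} → {S, F}.
Read 'a': {S, F} → {C, E}.
Read 'a': {C, E} → {S, A}.
Read 'a': {S, A} → {B, C}.
Read 'a': {B, C} → {S, A, F}.
The final set {S, A, F} contains the accepting state F.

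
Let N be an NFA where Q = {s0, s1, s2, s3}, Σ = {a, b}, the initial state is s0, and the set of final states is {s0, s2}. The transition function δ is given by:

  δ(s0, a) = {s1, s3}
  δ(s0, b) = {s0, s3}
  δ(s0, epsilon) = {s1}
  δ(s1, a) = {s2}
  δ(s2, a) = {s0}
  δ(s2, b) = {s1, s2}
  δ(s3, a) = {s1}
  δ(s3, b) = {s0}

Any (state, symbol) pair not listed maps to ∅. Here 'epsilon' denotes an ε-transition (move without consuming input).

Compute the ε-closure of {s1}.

Begin with {s1}.
No ε-moves leave this set, so the closure equals the set itself.

{s1}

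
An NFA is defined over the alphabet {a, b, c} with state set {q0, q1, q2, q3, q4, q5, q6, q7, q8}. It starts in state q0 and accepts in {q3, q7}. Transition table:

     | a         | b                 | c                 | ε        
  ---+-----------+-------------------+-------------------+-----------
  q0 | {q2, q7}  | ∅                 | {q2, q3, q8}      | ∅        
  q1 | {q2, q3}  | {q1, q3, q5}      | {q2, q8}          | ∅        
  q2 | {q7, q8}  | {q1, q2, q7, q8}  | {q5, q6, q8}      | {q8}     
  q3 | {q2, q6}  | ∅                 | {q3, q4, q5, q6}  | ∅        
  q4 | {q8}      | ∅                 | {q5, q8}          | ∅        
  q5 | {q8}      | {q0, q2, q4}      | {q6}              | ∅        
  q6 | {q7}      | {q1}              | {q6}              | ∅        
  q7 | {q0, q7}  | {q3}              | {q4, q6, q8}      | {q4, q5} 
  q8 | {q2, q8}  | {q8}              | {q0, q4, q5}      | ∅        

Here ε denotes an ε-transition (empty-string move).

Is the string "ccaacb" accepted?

Yes

Start in {q0}.
Read 'c': {q0} → {q2, q3, q8}.
Read 'c': {q2, q3, q8} → {q0, q3, q4, q5, q6, q8}.
Read 'a': {q0, q3, q4, q5, q6, q8} → {q2, q4, q5, q6, q7, q8}.
Read 'a': {q2, q4, q5, q6, q7, q8} → {q0, q2, q4, q5, q7, q8}.
Read 'c': {q0, q2, q4, q5, q7, q8} → {q0, q2, q3, q4, q5, q6, q8}.
Read 'b': {q0, q2, q3, q4, q5, q6, q8} → {q0, q1, q2, q4, q5, q7, q8}.
The final set {q0, q1, q2, q4, q5, q7, q8} contains the accepting state q7.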